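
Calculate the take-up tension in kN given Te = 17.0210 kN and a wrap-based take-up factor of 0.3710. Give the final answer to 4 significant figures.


T_tu = 17.0210 * 0.3710
T_tu = 6.315 kN


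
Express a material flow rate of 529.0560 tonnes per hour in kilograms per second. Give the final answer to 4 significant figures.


m_dot = 529.0560 * 1000 / 3600
m_dot = 147.0 kg/s


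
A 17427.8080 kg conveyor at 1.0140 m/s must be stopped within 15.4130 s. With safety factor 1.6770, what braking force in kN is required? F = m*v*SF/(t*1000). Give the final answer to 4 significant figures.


F = 17427.8080 * 1.0140 / 15.4130 * 1.6770 / 1000
F = 1.923 kN


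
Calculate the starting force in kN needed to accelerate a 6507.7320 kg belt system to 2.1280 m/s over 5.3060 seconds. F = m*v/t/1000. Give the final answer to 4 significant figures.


F = 6507.7320 * 2.1280 / 5.3060 / 1000
F = 2.610 kN


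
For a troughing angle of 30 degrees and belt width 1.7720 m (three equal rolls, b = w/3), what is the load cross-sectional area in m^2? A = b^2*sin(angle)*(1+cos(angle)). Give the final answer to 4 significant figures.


b = 1.7720/3 = 0.590667 m
A = 0.590667^2 * sin(30 deg) * (1 + cos(30 deg))
A = 0.3255 m^2


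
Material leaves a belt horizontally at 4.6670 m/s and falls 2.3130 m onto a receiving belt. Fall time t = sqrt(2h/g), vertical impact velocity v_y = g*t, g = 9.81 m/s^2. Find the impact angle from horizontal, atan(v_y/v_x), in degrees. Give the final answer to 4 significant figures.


t = sqrt(2*2.3130/9.81) = 0.686702 s
v_y = 9.81 * 0.686702 = 6.73655 m/s
angle = atan(6.73655 / 4.6670) = 55.29 deg


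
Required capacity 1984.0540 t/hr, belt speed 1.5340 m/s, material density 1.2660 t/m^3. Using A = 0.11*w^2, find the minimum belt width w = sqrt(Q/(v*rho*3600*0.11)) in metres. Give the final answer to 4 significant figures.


A_req = 1984.0540 / (1.5340 * 1.2660 * 3600) = 0.283787 m^2
w = sqrt(0.283787 / 0.11)
w = 1.606 m


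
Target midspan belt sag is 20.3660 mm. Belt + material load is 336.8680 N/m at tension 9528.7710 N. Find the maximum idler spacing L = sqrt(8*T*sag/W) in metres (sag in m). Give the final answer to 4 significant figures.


sag = 20.3660/1000 = 0.020366 m
L = sqrt(8 * 9528.7710 * 0.020366 / 336.8680)
L = 2.147 m


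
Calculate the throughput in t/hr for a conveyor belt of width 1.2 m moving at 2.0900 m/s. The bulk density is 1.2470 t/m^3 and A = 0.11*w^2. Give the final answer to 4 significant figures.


A = 0.11 * 1.2^2 = 0.1584 m^2
C = 0.1584 * 2.0900 * 1.2470 * 3600
C = 1486 t/hr


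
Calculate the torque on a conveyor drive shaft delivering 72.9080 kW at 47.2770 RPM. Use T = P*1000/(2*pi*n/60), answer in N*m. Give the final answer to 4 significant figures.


omega = 2*pi*47.2770/60 = 4.95084 rad/s
T = 72.9080*1000 / 4.95084
T = 14730 N*m


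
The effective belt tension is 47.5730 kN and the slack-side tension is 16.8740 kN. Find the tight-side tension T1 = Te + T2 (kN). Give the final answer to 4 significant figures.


T1 = Te + T2 = 47.5730 + 16.8740
T1 = 64.45 kN


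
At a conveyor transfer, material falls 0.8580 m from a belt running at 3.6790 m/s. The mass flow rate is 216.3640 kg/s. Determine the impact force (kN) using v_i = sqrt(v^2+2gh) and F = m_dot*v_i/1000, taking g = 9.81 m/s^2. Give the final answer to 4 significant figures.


v_i = sqrt(3.6790^2 + 2*9.81*0.8580) = 5.51081 m/s
F = 216.3640 * 5.51081 / 1000
F = 1.192 kN


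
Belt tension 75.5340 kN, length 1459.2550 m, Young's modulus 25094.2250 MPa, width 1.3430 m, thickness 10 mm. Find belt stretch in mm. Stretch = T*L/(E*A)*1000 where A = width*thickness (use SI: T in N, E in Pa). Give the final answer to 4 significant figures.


A = 1.3430 * 0.01 = 0.01343 m^2
Stretch = 75.5340*1000 * 1459.2550 / (25094.2250e6 * 0.01343) * 1000
Stretch = 327.1 mm


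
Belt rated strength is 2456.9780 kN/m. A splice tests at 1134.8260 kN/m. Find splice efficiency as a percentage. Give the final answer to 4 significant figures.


Eff = 1134.8260 / 2456.9780 * 100
Eff = 46.19 %


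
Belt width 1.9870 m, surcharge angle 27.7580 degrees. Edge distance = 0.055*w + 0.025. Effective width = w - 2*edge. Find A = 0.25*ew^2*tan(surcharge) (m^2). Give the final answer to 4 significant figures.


edge = 0.055*1.9870 + 0.025 = 0.134285 m
ew = 1.9870 - 2*0.134285 = 1.71843 m
A = 0.25 * 1.71843^2 * tan(27.7580 deg)
A = 0.3885 m^2


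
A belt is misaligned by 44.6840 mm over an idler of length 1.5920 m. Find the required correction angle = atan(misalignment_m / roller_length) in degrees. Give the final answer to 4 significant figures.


misalign_m = 44.6840 / 1000 = 0.044684 m
angle = atan(0.044684 / 1.5920)
angle = 1.608 deg


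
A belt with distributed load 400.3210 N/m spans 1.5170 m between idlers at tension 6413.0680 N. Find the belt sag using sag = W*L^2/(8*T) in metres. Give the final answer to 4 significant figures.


sag = 400.3210 * 1.5170^2 / (8 * 6413.0680)
sag = 0.01796 m


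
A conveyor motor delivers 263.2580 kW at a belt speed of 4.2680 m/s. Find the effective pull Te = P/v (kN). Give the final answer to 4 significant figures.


Te = P / v = 263.2580 / 4.2680
Te = 61.68 kN


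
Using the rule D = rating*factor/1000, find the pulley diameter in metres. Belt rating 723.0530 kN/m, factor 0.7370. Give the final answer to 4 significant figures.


D = 723.0530 * 0.7370 / 1000
D = 0.5329 m


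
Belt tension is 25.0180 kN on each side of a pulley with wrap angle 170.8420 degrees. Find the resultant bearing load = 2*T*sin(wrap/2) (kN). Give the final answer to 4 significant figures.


F = 2 * 25.0180 * sin(170.8420/2 deg)
F = 49.88 kN


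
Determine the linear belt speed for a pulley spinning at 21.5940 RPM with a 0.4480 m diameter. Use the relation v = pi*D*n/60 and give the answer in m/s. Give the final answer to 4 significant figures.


v = pi * 0.4480 * 21.5940 / 60
v = 0.5065 m/s


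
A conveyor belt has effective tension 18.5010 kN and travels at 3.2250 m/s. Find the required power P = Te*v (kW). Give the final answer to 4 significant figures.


P = Te * v = 18.5010 * 3.2250
P = 59.67 kW


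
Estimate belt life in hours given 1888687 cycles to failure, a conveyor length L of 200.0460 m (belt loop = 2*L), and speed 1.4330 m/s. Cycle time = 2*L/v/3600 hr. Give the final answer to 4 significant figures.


cycle_time = 2 * 200.0460 / 1.4330 / 3600 = 0.0775552 hr
life = 1888687 * 0.0775552 = 146500 hours


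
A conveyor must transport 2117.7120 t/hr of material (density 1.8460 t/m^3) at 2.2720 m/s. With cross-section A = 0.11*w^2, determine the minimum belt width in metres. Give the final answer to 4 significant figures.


A_req = 2117.7120 / (2.2720 * 1.8460 * 3600) = 0.140257 m^2
w = sqrt(0.140257 / 0.11)
w = 1.129 m


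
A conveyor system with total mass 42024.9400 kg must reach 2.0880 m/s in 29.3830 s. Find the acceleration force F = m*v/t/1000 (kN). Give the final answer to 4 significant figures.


F = 42024.9400 * 2.0880 / 29.3830 / 1000
F = 2.986 kN


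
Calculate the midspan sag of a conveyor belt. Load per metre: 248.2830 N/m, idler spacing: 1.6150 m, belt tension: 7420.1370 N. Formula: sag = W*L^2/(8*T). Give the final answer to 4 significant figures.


sag = 248.2830 * 1.6150^2 / (8 * 7420.1370)
sag = 0.01091 m


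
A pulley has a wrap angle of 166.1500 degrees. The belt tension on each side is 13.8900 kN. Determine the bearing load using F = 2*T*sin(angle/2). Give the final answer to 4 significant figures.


F = 2 * 13.8900 * sin(166.1500/2 deg)
F = 27.58 kN


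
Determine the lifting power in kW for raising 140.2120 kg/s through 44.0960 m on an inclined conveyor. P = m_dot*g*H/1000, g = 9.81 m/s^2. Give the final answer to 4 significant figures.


P = 140.2120 * 9.81 * 44.0960 / 1000
P = 60.65 kW


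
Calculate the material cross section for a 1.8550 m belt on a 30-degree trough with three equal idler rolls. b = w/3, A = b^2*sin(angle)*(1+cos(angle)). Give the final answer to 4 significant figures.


b = 1.8550/3 = 0.618333 m
A = 0.618333^2 * sin(30 deg) * (1 + cos(30 deg))
A = 0.3567 m^2


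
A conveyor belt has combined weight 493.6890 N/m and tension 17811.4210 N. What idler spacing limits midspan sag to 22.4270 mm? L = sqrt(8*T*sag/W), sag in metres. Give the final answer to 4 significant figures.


sag = 22.4270/1000 = 0.022427 m
L = sqrt(8 * 17811.4210 * 0.022427 / 493.6890)
L = 2.544 m


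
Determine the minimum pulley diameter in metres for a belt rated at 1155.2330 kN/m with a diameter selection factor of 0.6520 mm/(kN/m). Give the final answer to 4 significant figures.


D = 1155.2330 * 0.6520 / 1000
D = 0.7532 m


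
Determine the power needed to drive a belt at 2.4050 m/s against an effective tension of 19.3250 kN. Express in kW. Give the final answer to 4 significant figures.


P = Te * v = 19.3250 * 2.4050
P = 46.48 kW


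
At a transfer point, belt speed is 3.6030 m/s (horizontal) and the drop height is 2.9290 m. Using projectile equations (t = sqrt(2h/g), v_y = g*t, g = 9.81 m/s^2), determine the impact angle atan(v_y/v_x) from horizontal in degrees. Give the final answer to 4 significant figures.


t = sqrt(2*2.9290/9.81) = 0.772752 s
v_y = 9.81 * 0.772752 = 7.5807 m/s
angle = atan(7.5807 / 3.6030) = 64.58 deg


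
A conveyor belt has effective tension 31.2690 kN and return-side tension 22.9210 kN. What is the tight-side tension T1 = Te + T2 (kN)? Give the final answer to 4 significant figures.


T1 = Te + T2 = 31.2690 + 22.9210
T1 = 54.19 kN


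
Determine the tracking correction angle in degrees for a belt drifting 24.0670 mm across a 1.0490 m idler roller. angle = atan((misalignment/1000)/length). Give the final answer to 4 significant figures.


misalign_m = 24.0670 / 1000 = 0.024067 m
angle = atan(0.024067 / 1.0490)
angle = 1.314 deg


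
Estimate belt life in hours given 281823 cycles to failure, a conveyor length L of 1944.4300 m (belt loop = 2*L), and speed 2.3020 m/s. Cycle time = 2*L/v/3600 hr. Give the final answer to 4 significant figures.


cycle_time = 2 * 1944.4300 / 2.3020 / 3600 = 0.469261 hr
life = 281823 * 0.469261 = 132200 hours


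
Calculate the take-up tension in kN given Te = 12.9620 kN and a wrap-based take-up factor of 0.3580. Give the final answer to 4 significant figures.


T_tu = 12.9620 * 0.3580
T_tu = 4.640 kN


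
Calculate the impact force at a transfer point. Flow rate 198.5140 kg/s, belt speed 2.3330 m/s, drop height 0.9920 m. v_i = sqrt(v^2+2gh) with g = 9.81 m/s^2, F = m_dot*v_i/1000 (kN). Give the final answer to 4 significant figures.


v_i = sqrt(2.3330^2 + 2*9.81*0.9920) = 4.99058 m/s
F = 198.5140 * 4.99058 / 1000
F = 0.9907 kN


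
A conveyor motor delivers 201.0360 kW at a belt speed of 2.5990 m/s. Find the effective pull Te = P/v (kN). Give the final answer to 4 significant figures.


Te = P / v = 201.0360 / 2.5990
Te = 77.35 kN


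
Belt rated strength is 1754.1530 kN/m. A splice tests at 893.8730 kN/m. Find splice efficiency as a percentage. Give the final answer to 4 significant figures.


Eff = 893.8730 / 1754.1530 * 100
Eff = 50.96 %


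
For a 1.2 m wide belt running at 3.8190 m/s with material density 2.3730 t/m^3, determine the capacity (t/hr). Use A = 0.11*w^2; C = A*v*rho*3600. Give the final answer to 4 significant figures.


A = 0.11 * 1.2^2 = 0.1584 m^2
C = 0.1584 * 3.8190 * 2.3730 * 3600
C = 5168 t/hr


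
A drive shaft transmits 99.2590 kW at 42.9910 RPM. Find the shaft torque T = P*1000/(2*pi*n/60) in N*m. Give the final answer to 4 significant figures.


omega = 2*pi*42.9910/60 = 4.50201 rad/s
T = 99.2590*1000 / 4.50201
T = 22050 N*m


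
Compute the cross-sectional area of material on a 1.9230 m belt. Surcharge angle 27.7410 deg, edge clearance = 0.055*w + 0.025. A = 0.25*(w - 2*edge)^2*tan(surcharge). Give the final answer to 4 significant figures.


edge = 0.055*1.9230 + 0.025 = 0.130765 m
ew = 1.9230 - 2*0.130765 = 1.66147 m
A = 0.25 * 1.66147^2 * tan(27.7410 deg)
A = 0.3630 m^2


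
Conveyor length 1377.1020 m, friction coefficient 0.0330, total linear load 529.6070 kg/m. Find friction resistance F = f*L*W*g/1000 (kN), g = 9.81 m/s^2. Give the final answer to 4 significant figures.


F = 0.0330 * 1377.1020 * 529.6070 * 9.81 / 1000
F = 236.1 kN


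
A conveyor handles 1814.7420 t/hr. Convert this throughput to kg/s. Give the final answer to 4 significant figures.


m_dot = 1814.7420 * 1000 / 3600
m_dot = 504.1 kg/s


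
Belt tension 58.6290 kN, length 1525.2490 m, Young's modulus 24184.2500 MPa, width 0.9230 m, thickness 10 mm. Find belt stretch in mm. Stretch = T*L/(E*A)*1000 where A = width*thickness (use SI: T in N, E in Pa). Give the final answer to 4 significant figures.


A = 0.9230 * 0.01 = 0.00923 m^2
Stretch = 58.6290*1000 * 1525.2490 / (24184.2500e6 * 0.00923) * 1000
Stretch = 400.6 mm


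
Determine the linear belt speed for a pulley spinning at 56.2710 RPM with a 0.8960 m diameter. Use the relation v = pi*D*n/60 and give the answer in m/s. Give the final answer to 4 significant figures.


v = pi * 0.8960 * 56.2710 / 60
v = 2.640 m/s


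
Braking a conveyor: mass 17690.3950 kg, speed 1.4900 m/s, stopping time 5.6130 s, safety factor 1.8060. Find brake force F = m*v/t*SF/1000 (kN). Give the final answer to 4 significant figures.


F = 17690.3950 * 1.4900 / 5.6130 * 1.8060 / 1000
F = 8.481 kN


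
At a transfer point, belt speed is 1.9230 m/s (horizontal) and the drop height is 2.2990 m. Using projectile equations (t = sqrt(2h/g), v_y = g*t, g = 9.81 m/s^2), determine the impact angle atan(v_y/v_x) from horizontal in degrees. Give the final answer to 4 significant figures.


t = sqrt(2*2.2990/9.81) = 0.684621 s
v_y = 9.81 * 0.684621 = 6.71613 m/s
angle = atan(6.71613 / 1.9230) = 74.02 deg


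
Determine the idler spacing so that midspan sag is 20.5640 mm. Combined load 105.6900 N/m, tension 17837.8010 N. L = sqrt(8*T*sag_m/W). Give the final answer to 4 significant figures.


sag = 20.5640/1000 = 0.020564 m
L = sqrt(8 * 17837.8010 * 0.020564 / 105.6900)
L = 5.269 m


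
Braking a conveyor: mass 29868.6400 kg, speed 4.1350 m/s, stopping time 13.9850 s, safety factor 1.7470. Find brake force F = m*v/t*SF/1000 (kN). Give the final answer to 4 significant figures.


F = 29868.6400 * 4.1350 / 13.9850 * 1.7470 / 1000
F = 15.43 kN


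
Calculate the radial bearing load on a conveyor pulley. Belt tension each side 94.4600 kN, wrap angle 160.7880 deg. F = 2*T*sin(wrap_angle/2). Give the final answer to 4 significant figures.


F = 2 * 94.4600 * sin(160.7880/2 deg)
F = 186.3 kN


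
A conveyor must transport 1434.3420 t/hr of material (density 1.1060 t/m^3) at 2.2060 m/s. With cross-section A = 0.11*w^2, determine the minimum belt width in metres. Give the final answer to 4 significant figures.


A_req = 1434.3420 / (2.2060 * 1.1060 * 3600) = 0.163301 m^2
w = sqrt(0.163301 / 0.11)
w = 1.218 m


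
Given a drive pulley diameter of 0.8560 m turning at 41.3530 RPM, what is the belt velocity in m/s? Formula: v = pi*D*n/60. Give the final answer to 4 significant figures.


v = pi * 0.8560 * 41.3530 / 60
v = 1.853 m/s


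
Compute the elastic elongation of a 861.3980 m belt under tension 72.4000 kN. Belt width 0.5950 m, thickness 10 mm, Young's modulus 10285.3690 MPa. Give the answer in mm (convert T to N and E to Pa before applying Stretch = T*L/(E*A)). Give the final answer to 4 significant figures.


A = 0.5950 * 0.01 = 0.00595 m^2
Stretch = 72.4000*1000 * 861.3980 / (10285.3690e6 * 0.00595) * 1000
Stretch = 1019 mm


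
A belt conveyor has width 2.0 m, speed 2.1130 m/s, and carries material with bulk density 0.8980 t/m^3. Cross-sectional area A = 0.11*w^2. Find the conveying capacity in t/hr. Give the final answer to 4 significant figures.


A = 0.11 * 2.0^2 = 0.44 m^2
C = 0.44 * 2.1130 * 0.8980 * 3600
C = 3006 t/hr


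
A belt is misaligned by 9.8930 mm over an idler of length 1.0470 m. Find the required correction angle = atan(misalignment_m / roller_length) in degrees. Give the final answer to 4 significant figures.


misalign_m = 9.8930 / 1000 = 0.009893 m
angle = atan(0.009893 / 1.0470)
angle = 0.5414 deg


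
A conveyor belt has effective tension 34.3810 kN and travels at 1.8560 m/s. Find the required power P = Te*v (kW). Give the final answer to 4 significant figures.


P = Te * v = 34.3810 * 1.8560
P = 63.81 kW


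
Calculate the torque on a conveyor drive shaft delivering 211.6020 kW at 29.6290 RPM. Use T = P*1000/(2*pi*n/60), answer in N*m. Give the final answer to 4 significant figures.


omega = 2*pi*29.6290/60 = 3.10274 rad/s
T = 211.6020*1000 / 3.10274
T = 68200 N*m


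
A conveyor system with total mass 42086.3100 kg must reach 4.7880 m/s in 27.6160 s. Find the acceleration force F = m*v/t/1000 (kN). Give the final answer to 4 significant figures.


F = 42086.3100 * 4.7880 / 27.6160 / 1000
F = 7.297 kN


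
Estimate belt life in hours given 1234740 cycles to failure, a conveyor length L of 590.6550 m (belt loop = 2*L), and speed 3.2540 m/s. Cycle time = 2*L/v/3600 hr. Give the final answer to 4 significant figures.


cycle_time = 2 * 590.6550 / 3.2540 / 3600 = 0.100843 hr
life = 1234740 * 0.100843 = 124500 hours


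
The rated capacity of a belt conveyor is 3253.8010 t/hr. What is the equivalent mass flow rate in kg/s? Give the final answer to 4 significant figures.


m_dot = 3253.8010 * 1000 / 3600
m_dot = 903.8 kg/s


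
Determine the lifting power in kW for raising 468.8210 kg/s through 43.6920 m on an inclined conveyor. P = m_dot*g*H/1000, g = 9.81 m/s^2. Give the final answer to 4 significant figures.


P = 468.8210 * 9.81 * 43.6920 / 1000
P = 200.9 kW


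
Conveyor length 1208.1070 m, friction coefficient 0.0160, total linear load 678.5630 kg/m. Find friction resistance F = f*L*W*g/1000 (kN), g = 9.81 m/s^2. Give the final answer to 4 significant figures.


F = 0.0160 * 1208.1070 * 678.5630 * 9.81 / 1000
F = 128.7 kN


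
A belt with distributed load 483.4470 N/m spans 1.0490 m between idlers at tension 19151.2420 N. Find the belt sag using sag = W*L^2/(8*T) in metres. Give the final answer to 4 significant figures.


sag = 483.4470 * 1.0490^2 / (8 * 19151.2420)
sag = 0.003472 m


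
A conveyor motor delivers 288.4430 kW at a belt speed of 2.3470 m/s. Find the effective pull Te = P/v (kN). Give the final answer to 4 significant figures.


Te = P / v = 288.4430 / 2.3470
Te = 122.9 kN


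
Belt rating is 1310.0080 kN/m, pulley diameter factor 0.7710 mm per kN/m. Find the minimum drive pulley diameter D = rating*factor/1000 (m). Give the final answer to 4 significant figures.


D = 1310.0080 * 0.7710 / 1000
D = 1.010 m


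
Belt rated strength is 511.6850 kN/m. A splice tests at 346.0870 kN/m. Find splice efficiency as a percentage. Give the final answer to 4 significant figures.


Eff = 346.0870 / 511.6850 * 100
Eff = 67.64 %


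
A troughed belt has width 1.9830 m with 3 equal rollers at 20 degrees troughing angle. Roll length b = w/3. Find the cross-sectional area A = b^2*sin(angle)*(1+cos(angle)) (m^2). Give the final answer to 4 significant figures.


b = 1.9830/3 = 0.661 m
A = 0.661^2 * sin(20 deg) * (1 + cos(20 deg))
A = 0.2899 m^2


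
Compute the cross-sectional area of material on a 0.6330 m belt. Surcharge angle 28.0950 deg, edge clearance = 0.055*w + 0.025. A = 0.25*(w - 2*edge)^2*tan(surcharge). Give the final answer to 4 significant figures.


edge = 0.055*0.6330 + 0.025 = 0.059815 m
ew = 0.6330 - 2*0.059815 = 0.51337 m
A = 0.25 * 0.51337^2 * tan(28.0950 deg)
A = 0.03517 m^2


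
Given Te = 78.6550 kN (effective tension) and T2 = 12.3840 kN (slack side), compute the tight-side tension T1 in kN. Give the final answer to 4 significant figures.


T1 = Te + T2 = 78.6550 + 12.3840
T1 = 91.04 kN


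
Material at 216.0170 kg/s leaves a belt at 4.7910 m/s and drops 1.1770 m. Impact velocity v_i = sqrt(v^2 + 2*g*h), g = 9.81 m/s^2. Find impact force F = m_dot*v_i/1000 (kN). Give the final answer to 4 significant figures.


v_i = sqrt(4.7910^2 + 2*9.81*1.1770) = 6.78575 m/s
F = 216.0170 * 6.78575 / 1000
F = 1.466 kN


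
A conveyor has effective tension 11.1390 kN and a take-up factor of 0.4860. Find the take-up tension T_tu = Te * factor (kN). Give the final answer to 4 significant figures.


T_tu = 11.1390 * 0.4860
T_tu = 5.414 kN


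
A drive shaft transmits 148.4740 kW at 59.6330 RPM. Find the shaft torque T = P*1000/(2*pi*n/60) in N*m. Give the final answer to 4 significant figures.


omega = 2*pi*59.6330/60 = 6.24475 rad/s
T = 148.4740*1000 / 6.24475
T = 23780 N*m


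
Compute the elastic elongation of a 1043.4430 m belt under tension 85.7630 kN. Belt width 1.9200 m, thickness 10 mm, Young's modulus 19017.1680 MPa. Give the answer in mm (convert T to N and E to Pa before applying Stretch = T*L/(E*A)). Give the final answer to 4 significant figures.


A = 1.9200 * 0.01 = 0.01920 m^2
Stretch = 85.7630*1000 * 1043.4430 / (19017.1680e6 * 0.01920) * 1000
Stretch = 245.1 mm


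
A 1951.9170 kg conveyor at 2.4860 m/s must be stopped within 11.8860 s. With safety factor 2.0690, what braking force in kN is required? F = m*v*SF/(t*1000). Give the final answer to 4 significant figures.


F = 1951.9170 * 2.4860 / 11.8860 * 2.0690 / 1000
F = 0.8447 kN


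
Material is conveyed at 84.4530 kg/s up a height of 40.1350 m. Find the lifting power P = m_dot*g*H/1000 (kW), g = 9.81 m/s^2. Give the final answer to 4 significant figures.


P = 84.4530 * 9.81 * 40.1350 / 1000
P = 33.25 kW


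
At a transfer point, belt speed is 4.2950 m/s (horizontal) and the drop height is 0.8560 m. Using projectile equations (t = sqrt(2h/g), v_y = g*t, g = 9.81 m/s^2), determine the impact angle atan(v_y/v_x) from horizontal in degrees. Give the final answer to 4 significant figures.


t = sqrt(2*0.8560/9.81) = 0.417751 s
v_y = 9.81 * 0.417751 = 4.09814 m/s
angle = atan(4.09814 / 4.2950) = 43.66 deg


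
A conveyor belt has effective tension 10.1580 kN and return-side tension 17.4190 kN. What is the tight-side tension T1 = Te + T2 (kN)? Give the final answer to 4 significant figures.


T1 = Te + T2 = 10.1580 + 17.4190
T1 = 27.58 kN


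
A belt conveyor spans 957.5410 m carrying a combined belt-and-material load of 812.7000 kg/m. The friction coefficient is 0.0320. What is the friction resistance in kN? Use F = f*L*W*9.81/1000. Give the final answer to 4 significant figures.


F = 0.0320 * 957.5410 * 812.7000 * 9.81 / 1000
F = 244.3 kN


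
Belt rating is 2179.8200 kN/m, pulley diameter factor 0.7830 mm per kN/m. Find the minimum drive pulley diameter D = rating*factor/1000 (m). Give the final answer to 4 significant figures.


D = 2179.8200 * 0.7830 / 1000
D = 1.707 m


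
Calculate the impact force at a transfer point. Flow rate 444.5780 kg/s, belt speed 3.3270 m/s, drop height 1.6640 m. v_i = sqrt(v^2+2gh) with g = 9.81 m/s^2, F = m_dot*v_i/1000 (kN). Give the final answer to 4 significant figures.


v_i = sqrt(3.3270^2 + 2*9.81*1.6640) = 6.61185 m/s
F = 444.5780 * 6.61185 / 1000
F = 2.939 kN


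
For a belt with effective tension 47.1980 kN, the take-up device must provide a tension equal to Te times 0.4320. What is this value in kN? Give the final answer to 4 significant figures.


T_tu = 47.1980 * 0.4320
T_tu = 20.39 kN


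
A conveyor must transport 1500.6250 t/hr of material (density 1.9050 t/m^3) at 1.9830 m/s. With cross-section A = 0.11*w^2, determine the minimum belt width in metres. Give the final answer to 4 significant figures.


A_req = 1500.6250 / (1.9830 * 1.9050 * 3600) = 0.110345 m^2
w = sqrt(0.110345 / 0.11)
w = 1.002 m


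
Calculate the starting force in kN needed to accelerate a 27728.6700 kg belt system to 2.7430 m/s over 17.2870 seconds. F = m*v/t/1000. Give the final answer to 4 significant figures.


F = 27728.6700 * 2.7430 / 17.2870 / 1000
F = 4.400 kN


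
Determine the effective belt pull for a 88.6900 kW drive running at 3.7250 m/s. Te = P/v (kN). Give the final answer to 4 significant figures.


Te = P / v = 88.6900 / 3.7250
Te = 23.81 kN


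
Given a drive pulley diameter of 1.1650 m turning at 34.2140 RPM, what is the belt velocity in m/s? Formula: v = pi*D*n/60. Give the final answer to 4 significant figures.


v = pi * 1.1650 * 34.2140 / 60
v = 2.087 m/s


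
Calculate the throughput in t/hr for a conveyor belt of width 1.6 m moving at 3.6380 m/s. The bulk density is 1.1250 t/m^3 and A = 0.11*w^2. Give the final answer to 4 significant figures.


A = 0.11 * 1.6^2 = 0.2816 m^2
C = 0.2816 * 3.6380 * 1.1250 * 3600
C = 4149 t/hr


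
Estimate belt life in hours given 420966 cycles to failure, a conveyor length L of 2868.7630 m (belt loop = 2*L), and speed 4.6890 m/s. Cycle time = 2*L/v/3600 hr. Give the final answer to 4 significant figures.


cycle_time = 2 * 2868.7630 / 4.6890 / 3600 = 0.339893 hr
life = 420966 * 0.339893 = 143100 hours


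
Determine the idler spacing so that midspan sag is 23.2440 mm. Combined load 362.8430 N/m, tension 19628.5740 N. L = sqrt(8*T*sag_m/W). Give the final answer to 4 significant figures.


sag = 23.2440/1000 = 0.023244 m
L = sqrt(8 * 19628.5740 * 0.023244 / 362.8430)
L = 3.172 m


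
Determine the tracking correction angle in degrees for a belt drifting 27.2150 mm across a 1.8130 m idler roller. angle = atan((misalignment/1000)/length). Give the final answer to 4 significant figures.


misalign_m = 27.2150 / 1000 = 0.027215 m
angle = atan(0.027215 / 1.8130)
angle = 0.8600 deg


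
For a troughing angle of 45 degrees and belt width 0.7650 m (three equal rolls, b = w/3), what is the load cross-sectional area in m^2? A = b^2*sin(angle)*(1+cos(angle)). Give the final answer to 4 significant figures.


b = 0.7650/3 = 0.255 m
A = 0.255^2 * sin(45 deg) * (1 + cos(45 deg))
A = 0.07849 m^2


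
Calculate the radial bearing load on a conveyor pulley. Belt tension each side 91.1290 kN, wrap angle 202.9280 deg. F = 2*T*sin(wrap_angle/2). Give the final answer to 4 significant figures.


F = 2 * 91.1290 * sin(202.9280/2 deg)
F = 178.6 kN


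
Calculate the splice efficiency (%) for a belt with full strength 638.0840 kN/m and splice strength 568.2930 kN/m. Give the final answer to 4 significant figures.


Eff = 568.2930 / 638.0840 * 100
Eff = 89.06 %


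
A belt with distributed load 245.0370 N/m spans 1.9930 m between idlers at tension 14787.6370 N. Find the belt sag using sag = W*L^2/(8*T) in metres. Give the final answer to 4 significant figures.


sag = 245.0370 * 1.9930^2 / (8 * 14787.6370)
sag = 0.008227 m


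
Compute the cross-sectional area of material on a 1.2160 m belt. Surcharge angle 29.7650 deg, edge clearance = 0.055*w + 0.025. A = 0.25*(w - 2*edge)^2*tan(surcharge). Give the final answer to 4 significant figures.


edge = 0.055*1.2160 + 0.025 = 0.09188 m
ew = 1.2160 - 2*0.09188 = 1.03224 m
A = 0.25 * 1.03224^2 * tan(29.7650 deg)
A = 0.1523 m^2


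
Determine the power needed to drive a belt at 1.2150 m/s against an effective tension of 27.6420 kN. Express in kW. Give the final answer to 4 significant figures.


P = Te * v = 27.6420 * 1.2150
P = 33.59 kW


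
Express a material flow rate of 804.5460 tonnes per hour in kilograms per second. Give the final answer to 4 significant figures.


m_dot = 804.5460 * 1000 / 3600
m_dot = 223.5 kg/s


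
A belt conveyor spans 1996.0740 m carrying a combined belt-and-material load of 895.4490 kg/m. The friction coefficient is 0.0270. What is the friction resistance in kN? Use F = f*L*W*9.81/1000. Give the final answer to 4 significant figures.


F = 0.0270 * 1996.0740 * 895.4490 * 9.81 / 1000
F = 473.4 kN


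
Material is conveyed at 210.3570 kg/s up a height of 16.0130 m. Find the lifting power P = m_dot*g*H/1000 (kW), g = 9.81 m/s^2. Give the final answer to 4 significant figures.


P = 210.3570 * 9.81 * 16.0130 / 1000
P = 33.04 kW


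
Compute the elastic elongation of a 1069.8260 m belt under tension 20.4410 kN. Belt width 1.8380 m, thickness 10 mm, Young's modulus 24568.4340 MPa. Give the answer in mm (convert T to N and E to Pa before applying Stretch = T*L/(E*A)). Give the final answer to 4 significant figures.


A = 1.8380 * 0.01 = 0.01838 m^2
Stretch = 20.4410*1000 * 1069.8260 / (24568.4340e6 * 0.01838) * 1000
Stretch = 48.43 mm


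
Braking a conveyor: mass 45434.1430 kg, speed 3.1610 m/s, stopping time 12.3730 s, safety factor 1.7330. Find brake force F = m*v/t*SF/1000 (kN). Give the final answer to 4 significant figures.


F = 45434.1430 * 3.1610 / 12.3730 * 1.7330 / 1000
F = 20.12 kN


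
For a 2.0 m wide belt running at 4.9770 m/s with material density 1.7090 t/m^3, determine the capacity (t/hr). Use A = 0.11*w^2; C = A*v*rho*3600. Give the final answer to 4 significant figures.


A = 0.11 * 2.0^2 = 0.44 m^2
C = 0.44 * 4.9770 * 1.7090 * 3600
C = 13470 t/hr


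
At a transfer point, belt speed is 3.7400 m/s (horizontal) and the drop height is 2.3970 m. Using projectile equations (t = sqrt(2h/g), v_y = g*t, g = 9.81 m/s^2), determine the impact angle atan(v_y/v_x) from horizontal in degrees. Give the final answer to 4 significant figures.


t = sqrt(2*2.3970/9.81) = 0.69906 s
v_y = 9.81 * 0.69906 = 6.85778 m/s
angle = atan(6.85778 / 3.7400) = 61.39 deg


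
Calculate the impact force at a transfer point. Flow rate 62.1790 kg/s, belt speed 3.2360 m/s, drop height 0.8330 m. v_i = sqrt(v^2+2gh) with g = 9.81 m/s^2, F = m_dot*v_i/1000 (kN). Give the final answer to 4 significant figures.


v_i = sqrt(3.2360^2 + 2*9.81*0.8330) = 5.17834 m/s
F = 62.1790 * 5.17834 / 1000
F = 0.3220 kN


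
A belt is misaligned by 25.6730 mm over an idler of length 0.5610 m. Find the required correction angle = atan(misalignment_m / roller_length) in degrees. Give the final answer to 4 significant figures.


misalign_m = 25.6730 / 1000 = 0.025673 m
angle = atan(0.025673 / 0.5610)
angle = 2.620 deg


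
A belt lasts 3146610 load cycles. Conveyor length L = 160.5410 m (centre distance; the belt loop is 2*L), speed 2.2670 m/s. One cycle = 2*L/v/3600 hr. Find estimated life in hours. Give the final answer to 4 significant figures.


cycle_time = 2 * 160.5410 / 2.2670 / 3600 = 0.0393425 hr
life = 3146610 * 0.0393425 = 123800 hours


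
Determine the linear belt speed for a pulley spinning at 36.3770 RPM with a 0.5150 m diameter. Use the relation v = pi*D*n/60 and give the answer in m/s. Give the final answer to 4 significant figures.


v = pi * 0.5150 * 36.3770 / 60
v = 0.9809 m/s


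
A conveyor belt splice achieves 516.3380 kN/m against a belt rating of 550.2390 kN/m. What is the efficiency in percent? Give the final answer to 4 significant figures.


Eff = 516.3380 / 550.2390 * 100
Eff = 93.84 %


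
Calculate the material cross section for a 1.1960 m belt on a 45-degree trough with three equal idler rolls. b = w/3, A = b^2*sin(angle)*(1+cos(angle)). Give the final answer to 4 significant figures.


b = 1.1960/3 = 0.398667 m
A = 0.398667^2 * sin(45 deg) * (1 + cos(45 deg))
A = 0.1919 m^2


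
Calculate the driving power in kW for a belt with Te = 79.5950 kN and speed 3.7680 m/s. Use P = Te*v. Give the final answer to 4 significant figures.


P = Te * v = 79.5950 * 3.7680
P = 299.9 kW


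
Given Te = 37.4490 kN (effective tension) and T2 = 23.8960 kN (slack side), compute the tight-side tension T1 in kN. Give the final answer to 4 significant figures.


T1 = Te + T2 = 37.4490 + 23.8960
T1 = 61.34 kN


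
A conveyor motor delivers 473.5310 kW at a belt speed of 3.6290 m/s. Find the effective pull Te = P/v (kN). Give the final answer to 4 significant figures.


Te = P / v = 473.5310 / 3.6290
Te = 130.5 kN


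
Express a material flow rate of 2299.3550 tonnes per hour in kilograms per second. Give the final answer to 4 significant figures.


m_dot = 2299.3550 * 1000 / 3600
m_dot = 638.7 kg/s


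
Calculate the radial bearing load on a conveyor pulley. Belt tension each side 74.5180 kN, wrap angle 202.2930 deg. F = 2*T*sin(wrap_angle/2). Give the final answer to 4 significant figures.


F = 2 * 74.5180 * sin(202.2930/2 deg)
F = 146.2 kN


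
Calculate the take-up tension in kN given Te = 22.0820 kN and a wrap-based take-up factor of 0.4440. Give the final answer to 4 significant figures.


T_tu = 22.0820 * 0.4440
T_tu = 9.804 kN


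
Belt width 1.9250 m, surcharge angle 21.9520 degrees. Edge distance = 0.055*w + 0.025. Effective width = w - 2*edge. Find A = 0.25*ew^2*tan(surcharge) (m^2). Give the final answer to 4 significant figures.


edge = 0.055*1.9250 + 0.025 = 0.130875 m
ew = 1.9250 - 2*0.130875 = 1.66325 m
A = 0.25 * 1.66325^2 * tan(21.9520 deg)
A = 0.2788 m^2


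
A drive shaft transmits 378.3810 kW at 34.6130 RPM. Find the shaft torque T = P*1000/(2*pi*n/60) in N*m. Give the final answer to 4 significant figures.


omega = 2*pi*34.6130/60 = 3.62466 rad/s
T = 378.3810*1000 / 3.62466
T = 104400 N*m


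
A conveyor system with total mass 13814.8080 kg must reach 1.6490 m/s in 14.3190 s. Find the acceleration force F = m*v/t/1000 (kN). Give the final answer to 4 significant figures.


F = 13814.8080 * 1.6490 / 14.3190 / 1000
F = 1.591 kN


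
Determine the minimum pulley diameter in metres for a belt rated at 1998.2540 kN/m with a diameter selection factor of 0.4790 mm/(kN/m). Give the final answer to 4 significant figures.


D = 1998.2540 * 0.4790 / 1000
D = 0.9572 m


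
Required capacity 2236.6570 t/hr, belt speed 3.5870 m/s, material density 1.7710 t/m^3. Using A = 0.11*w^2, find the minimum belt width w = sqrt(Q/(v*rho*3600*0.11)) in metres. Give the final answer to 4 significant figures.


A_req = 2236.6570 / (3.5870 * 1.7710 * 3600) = 0.0978018 m^2
w = sqrt(0.0978018 / 0.11)
w = 0.9429 m


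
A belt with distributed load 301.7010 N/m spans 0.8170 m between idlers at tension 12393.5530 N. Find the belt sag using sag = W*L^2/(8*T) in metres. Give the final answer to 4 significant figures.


sag = 301.7010 * 0.8170^2 / (8 * 12393.5530)
sag = 0.002031 m


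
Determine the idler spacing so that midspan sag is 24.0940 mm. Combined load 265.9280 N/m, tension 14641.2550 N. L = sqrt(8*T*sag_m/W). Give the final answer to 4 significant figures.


sag = 24.0940/1000 = 0.024094 m
L = sqrt(8 * 14641.2550 * 0.024094 / 265.9280)
L = 3.258 m


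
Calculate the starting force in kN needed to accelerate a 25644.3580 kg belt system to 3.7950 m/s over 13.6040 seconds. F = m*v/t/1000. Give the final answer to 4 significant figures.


F = 25644.3580 * 3.7950 / 13.6040 / 1000
F = 7.154 kN


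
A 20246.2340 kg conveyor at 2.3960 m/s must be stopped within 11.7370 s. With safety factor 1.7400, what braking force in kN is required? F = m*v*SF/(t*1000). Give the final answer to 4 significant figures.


F = 20246.2340 * 2.3960 / 11.7370 * 1.7400 / 1000
F = 7.192 kN


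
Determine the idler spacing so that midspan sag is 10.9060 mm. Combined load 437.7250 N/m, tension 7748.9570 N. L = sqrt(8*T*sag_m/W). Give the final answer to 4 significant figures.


sag = 10.9060/1000 = 0.010906 m
L = sqrt(8 * 7748.9570 * 0.010906 / 437.7250)
L = 1.243 m


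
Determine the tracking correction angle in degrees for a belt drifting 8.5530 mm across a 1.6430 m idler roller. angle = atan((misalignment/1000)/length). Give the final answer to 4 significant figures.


misalign_m = 8.5530 / 1000 = 0.008553 m
angle = atan(0.008553 / 1.6430)
angle = 0.2983 deg


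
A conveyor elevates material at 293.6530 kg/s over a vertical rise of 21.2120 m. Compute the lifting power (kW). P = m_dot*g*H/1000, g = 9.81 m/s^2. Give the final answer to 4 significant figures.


P = 293.6530 * 9.81 * 21.2120 / 1000
P = 61.11 kW


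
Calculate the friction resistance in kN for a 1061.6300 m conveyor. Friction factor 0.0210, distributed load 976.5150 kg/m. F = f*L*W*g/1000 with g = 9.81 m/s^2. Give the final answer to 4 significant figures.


F = 0.0210 * 1061.6300 * 976.5150 * 9.81 / 1000
F = 213.6 kN


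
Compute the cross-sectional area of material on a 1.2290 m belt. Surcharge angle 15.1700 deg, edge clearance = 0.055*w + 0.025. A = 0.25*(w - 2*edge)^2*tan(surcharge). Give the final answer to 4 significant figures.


edge = 0.055*1.2290 + 0.025 = 0.092595 m
ew = 1.2290 - 2*0.092595 = 1.04381 m
A = 0.25 * 1.04381^2 * tan(15.1700 deg)
A = 0.07385 m^2


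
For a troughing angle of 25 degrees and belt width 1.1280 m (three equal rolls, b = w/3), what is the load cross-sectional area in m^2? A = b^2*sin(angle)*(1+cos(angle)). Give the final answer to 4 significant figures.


b = 1.1280/3 = 0.376 m
A = 0.376^2 * sin(25 deg) * (1 + cos(25 deg))
A = 0.1139 m^2


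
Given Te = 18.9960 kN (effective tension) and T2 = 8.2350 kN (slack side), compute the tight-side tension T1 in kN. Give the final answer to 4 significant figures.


T1 = Te + T2 = 18.9960 + 8.2350
T1 = 27.23 kN


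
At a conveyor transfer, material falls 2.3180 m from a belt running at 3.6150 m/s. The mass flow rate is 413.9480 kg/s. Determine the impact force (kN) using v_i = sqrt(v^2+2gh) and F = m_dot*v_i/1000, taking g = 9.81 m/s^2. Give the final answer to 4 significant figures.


v_i = sqrt(3.6150^2 + 2*9.81*2.3180) = 7.65163 m/s
F = 413.9480 * 7.65163 / 1000
F = 3.167 kN


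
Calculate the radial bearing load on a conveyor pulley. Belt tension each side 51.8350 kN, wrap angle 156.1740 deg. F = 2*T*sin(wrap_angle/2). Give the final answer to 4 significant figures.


F = 2 * 51.8350 * sin(156.1740/2 deg)
F = 101.4 kN


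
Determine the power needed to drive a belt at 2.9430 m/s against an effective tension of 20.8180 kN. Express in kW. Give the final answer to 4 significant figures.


P = Te * v = 20.8180 * 2.9430
P = 61.27 kW


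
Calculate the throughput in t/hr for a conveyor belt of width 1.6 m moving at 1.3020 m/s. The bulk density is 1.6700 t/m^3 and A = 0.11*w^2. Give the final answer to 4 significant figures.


A = 0.11 * 1.6^2 = 0.2816 m^2
C = 0.2816 * 1.3020 * 1.6700 * 3600
C = 2204 t/hr


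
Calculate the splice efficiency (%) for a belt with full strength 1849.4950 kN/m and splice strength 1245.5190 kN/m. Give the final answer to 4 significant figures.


Eff = 1245.5190 / 1849.4950 * 100
Eff = 67.34 %


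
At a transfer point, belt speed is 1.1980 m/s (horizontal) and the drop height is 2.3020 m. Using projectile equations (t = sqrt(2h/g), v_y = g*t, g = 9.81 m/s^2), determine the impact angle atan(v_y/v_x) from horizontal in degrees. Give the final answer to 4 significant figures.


t = sqrt(2*2.3020/9.81) = 0.685067 s
v_y = 9.81 * 0.685067 = 6.72051 m/s
angle = atan(6.72051 / 1.1980) = 79.89 deg


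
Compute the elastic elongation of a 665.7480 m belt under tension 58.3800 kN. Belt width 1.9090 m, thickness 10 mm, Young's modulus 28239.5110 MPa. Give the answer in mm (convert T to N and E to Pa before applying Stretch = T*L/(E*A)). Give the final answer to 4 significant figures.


A = 1.9090 * 0.01 = 0.01909 m^2
Stretch = 58.3800*1000 * 665.7480 / (28239.5110e6 * 0.01909) * 1000
Stretch = 72.10 mm


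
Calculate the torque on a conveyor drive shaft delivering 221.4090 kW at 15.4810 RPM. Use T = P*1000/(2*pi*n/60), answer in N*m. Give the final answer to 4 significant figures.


omega = 2*pi*15.4810/60 = 1.62117 rad/s
T = 221.4090*1000 / 1.62117
T = 136600 N*m


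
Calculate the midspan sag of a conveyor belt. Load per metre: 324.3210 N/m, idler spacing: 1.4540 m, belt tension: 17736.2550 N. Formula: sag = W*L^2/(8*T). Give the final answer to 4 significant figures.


sag = 324.3210 * 1.4540^2 / (8 * 17736.2550)
sag = 0.004832 m


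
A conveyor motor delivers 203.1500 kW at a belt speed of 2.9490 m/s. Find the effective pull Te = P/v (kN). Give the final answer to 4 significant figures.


Te = P / v = 203.1500 / 2.9490
Te = 68.89 kN
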